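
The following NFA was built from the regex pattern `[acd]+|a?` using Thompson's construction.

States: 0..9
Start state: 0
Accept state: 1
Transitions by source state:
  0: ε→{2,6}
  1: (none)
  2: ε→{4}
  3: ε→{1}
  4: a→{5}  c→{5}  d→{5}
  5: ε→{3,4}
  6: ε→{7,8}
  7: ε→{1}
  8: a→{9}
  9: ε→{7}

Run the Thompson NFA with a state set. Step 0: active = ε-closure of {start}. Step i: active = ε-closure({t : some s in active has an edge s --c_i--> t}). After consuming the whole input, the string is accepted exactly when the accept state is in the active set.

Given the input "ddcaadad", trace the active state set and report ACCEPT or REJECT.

Answer: ACCEPT

Trace:
start: ε-closure({0}) = {0,1,2,4,6,7,8}
'd' @ 1: {1,3,4,5}  [accepting]
'd' @ 2: {1,3,4,5}  [accepting]
'c' @ 3: {1,3,4,5}  [accepting]
'a' @ 4: {1,3,4,5}  [accepting]
'a' @ 5: {1,3,4,5}  [accepting]
'd' @ 6: {1,3,4,5}  [accepting]
'a' @ 7: {1,3,4,5}  [accepting]
'd' @ 8: {1,3,4,5}  [accepting]
after full input: {1,3,4,5}  (accept=1 in)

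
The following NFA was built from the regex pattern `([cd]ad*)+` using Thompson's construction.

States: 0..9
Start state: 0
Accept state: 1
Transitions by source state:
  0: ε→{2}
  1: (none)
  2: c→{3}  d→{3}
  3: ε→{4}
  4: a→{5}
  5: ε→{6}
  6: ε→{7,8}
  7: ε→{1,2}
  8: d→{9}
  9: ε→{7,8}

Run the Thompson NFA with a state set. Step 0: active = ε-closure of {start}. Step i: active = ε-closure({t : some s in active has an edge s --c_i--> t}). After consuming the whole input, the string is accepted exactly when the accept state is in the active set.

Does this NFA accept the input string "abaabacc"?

S₀ = ε-closure({0}) = {0,2}
'a' @ 1: {}  — state set empty
rest 'baabacc' ignored (set empty)
after full input: {}  (accept=1 not in)

Answer: REJECT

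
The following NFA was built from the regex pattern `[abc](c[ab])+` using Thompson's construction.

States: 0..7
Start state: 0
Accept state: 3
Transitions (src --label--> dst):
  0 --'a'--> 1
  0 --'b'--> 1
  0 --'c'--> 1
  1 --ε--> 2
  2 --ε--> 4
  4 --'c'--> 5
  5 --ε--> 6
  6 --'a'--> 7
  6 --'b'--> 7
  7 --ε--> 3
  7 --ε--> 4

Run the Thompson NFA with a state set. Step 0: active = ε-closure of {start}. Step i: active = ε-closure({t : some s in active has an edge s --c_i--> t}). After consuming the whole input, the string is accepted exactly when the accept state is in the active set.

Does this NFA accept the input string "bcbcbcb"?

Answer: ACCEPT

Derivation:
initial (ε-close {0}): {0}
'b' @ 1: {1,2,4}
'c' @ 2: {5,6}
'b' @ 3: {3,4,7}  ✓accept
'c' @ 4: {5,6}
'b' @ 5: {3,4,7}  ✓accept
'c' @ 6: {5,6}
'b' @ 7: {3,4,7}  ✓accept
final: {3,4,7}; accept 3 in set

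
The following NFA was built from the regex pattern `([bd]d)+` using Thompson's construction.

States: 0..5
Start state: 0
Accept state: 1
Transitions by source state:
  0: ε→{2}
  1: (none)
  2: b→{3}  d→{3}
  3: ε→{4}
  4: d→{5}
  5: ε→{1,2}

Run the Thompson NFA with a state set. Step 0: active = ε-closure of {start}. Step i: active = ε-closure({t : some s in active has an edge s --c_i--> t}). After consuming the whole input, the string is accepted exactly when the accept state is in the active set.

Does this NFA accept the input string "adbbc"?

initial (ε-close {0}): {0,2}
'a' @ 1: {}  — no active states
rest 'dbbc' ignored (set empty)
after full input: {}  (accept=1 not in)

Answer: REJECT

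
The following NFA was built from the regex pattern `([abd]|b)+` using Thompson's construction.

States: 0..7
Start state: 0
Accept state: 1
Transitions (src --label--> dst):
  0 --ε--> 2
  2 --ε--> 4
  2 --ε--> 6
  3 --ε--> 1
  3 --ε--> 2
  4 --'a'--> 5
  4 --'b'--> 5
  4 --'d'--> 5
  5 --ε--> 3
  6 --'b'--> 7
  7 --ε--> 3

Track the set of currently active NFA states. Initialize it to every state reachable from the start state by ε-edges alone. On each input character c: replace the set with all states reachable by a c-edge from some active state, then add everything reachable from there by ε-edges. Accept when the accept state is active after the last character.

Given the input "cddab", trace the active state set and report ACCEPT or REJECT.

Answer: REJECT

Trace:
initial (ε-close {0}): {0,2,4,6}
'c' @ 1: {}  — state set empty
rest 'ddab' ignored (set empty)
final: {}; accept 1 not in set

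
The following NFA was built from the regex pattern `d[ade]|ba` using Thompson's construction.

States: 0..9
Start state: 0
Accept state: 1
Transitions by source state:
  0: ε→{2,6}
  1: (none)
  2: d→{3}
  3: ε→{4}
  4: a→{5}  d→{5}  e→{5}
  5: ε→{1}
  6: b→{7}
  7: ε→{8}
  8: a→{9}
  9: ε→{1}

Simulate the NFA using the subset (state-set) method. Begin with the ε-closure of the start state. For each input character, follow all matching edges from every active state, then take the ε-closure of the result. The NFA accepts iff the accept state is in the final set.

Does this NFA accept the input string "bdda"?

Answer: REJECT

Derivation:
start: ε-closure({0}) = {0,2,6}
'b' @ 1: {7,8}
'd' @ 2: {}  — no active states
rest 'da' ignored (set empty)
final: {}; accept 1 not in set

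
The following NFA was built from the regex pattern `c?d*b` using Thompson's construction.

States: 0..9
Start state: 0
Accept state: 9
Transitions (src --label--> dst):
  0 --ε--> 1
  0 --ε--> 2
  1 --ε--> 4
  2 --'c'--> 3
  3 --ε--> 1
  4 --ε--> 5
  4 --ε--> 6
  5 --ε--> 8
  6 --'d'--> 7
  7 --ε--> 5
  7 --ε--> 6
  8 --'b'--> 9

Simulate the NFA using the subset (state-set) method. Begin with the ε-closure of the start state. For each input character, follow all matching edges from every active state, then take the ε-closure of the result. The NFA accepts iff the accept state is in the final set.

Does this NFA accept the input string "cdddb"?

Answer: ACCEPT

Derivation:
start: ε-closure({0}) = {0,1,2,4,5,6,8}
'c' @ 1: {1,3,4,5,6,8}
'd' @ 2: {5,6,7,8}
'd' @ 3: {5,6,7,8}
'd' @ 4: {5,6,7,8}
'b' @ 5: {9}  ✓accept
end set {9} — state 9 in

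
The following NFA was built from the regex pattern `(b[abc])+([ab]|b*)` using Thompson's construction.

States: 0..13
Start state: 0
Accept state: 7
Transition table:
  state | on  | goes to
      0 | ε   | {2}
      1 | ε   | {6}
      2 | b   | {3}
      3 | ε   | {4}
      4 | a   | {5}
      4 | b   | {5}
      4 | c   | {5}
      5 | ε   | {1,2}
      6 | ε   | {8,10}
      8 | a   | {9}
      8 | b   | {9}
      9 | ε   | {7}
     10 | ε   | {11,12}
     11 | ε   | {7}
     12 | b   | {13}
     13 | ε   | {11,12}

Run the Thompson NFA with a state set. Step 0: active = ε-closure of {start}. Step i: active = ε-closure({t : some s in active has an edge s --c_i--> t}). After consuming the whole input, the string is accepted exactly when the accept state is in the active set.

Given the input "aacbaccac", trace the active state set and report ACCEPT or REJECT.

Answer: REJECT

Steps:
initial (ε-close {0}): {0,2}
'a' @ 1: {}  — dead — no transitions
rest 'acbaccac' ignored (set empty)
end set {} — state 7 not in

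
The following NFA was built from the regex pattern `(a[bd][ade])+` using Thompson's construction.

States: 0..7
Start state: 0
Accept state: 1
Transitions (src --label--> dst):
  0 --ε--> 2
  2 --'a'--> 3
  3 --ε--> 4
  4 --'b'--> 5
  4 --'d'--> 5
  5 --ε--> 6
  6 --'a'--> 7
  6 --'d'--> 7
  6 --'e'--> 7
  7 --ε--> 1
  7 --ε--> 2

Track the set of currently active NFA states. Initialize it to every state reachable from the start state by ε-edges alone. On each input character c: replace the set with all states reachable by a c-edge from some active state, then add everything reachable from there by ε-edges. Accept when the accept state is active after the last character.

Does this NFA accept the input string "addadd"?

Answer: ACCEPT

Trace:
initial (ε-close {0}): {0,2}
'a' @ 1: {3,4}
'd' @ 2: {5,6}
'd' @ 3: {1,2,7}  (accept∈set)
'a' @ 4: {3,4}
'd' @ 5: {5,6}
'd' @ 6: {1,2,7}  (accept∈set)
end set {1,2,7} — state 1 in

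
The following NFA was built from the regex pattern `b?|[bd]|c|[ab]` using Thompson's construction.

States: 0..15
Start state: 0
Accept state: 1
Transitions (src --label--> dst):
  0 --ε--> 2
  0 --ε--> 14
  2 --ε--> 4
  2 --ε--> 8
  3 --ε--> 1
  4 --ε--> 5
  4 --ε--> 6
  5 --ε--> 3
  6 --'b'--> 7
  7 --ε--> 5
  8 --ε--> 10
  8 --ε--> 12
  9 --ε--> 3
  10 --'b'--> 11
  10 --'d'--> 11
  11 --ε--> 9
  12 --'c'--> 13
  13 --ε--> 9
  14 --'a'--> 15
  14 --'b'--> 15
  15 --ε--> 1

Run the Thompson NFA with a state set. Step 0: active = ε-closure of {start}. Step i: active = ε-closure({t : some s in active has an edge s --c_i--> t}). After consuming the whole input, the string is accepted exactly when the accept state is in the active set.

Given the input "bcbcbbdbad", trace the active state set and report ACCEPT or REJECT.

start: ε-closure({0}) = {0,1,2,3,4,5,6,8,10,12,14}
'b' @ 1: {1,3,5,7,9,11,15}  (accept∈set)
'c' @ 2: {}  — dead — no transitions
rest 'bcbbdbad' ignored (set empty)
end set {} — state 1 not in

Answer: REJECT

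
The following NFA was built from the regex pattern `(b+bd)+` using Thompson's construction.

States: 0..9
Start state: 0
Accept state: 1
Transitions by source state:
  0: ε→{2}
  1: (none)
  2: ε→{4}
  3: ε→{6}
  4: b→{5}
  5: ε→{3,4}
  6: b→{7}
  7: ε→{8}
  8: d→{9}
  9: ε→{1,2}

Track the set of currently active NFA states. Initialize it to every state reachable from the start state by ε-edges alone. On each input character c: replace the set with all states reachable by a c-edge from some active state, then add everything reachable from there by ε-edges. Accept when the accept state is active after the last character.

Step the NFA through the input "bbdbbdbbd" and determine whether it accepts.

Answer: ACCEPT

Trace:
initial (ε-close {0}): {0,2,4}
'b' @ 1: {3,4,5,6}
'b' @ 2: {3,4,5,6,7,8}
'd' @ 3: {1,2,4,9}  [accepting]
'b' @ 4: {3,4,5,6}
'b' @ 5: {3,4,5,6,7,8}
'd' @ 6: {1,2,4,9}  [accepting]
'b' @ 7: {3,4,5,6}
'b' @ 8: {3,4,5,6,7,8}
'd' @ 9: {1,2,4,9}  [accepting]
end set {1,2,4,9} — state 1 in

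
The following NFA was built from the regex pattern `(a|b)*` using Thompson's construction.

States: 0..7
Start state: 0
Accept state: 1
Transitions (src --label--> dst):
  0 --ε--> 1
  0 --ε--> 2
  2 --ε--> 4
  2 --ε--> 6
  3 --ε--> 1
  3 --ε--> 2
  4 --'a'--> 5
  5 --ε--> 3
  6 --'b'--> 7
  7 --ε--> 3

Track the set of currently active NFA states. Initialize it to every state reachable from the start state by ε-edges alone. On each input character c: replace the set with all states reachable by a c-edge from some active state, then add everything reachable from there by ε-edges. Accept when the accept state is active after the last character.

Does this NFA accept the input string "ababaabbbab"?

Answer: ACCEPT

Derivation:
initial (ε-close {0}): {0,1,2,4,6}
'a' @ 1: {1,2,3,4,5,6}  (accept∈set)
'b' @ 2: {1,2,3,4,6,7}  (accept∈set)
'a' @ 3: {1,2,3,4,5,6}  (accept∈set)
'b' @ 4: {1,2,3,4,6,7}  (accept∈set)
'a' @ 5: {1,2,3,4,5,6}  (accept∈set)
'a' @ 6: {1,2,3,4,5,6}  (accept∈set)
'b' @ 7: {1,2,3,4,6,7}  (accept∈set)
'b' @ 8: {1,2,3,4,6,7}  (accept∈set)
'b' @ 9: {1,2,3,4,6,7}  (accept∈set)
'a' @ 10: {1,2,3,4,5,6}  (accept∈set)
'b' @ 11: {1,2,3,4,6,7}  (accept∈set)
end set {1,2,3,4,6,7} — state 1 in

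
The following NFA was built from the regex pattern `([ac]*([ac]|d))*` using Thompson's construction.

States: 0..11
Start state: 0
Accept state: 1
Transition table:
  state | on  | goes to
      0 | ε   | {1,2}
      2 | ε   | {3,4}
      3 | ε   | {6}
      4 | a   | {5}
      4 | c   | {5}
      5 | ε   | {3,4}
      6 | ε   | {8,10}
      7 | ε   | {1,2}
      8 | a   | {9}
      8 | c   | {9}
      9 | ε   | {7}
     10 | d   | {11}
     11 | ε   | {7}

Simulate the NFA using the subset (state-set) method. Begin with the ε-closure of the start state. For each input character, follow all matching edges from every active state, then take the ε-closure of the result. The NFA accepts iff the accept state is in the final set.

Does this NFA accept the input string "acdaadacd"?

Answer: ACCEPT

Trace:
S₀ = ε-closure({0}) = {0,1,2,3,4,6,8,10}
'a' @ 1: {1,2,3,4,5,6,7,8,9,10}  (accept∈set)
'c' @ 2: {1,2,3,4,5,6,7,8,9,10}  (accept∈set)
'd' @ 3: {1,2,3,4,6,7,8,10,11}  (accept∈set)
'a' @ 4: {1,2,3,4,5,6,7,8,9,10}  (accept∈set)
'a' @ 5: {1,2,3,4,5,6,7,8,9,10}  (accept∈set)
'd' @ 6: {1,2,3,4,6,7,8,10,11}  (accept∈set)
'a' @ 7: {1,2,3,4,5,6,7,8,9,10}  (accept∈set)
'c' @ 8: {1,2,3,4,5,6,7,8,9,10}  (accept∈set)
'd' @ 9: {1,2,3,4,6,7,8,10,11}  (accept∈set)
end set {1,2,3,4,6,7,8,10,11} — state 1 in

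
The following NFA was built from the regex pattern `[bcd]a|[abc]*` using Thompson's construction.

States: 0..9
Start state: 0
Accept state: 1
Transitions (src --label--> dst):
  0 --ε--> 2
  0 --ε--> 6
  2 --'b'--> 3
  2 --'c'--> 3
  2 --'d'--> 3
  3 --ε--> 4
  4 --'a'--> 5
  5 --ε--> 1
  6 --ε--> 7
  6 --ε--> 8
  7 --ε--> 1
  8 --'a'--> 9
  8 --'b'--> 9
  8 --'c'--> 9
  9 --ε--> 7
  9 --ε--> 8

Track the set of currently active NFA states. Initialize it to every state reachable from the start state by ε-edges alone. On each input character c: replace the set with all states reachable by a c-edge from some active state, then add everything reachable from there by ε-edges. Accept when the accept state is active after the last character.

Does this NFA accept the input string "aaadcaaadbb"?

Answer: REJECT

Trace:
initial (ε-close {0}): {0,1,2,6,7,8}
'a' @ 1: {1,7,8,9}  ✓accept
'a' @ 2: {1,7,8,9}  ✓accept
'a' @ 3: {1,7,8,9}  ✓accept
'd' @ 4: {}  — state set empty
rest 'caaadbb' ignored (set empty)
end set {} — state 1 not in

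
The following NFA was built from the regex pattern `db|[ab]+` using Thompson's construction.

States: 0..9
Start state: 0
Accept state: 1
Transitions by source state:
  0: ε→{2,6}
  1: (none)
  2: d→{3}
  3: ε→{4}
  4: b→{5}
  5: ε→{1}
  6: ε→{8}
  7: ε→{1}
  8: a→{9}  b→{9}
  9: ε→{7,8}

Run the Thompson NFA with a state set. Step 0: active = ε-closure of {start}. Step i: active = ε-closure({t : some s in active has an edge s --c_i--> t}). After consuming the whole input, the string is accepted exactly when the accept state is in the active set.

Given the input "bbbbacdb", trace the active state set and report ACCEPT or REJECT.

start: ε-closure({0}) = {0,2,6,8}
'b' @ 1: {1,7,8,9}  ✓accept
'b' @ 2: {1,7,8,9}  ✓accept
'b' @ 3: {1,7,8,9}  ✓accept
'b' @ 4: {1,7,8,9}  ✓accept
'a' @ 5: {1,7,8,9}  ✓accept
'c' @ 6: {}  — no active states
rest 'db' ignored (set empty)
end set {} — state 1 not in

Answer: REJECT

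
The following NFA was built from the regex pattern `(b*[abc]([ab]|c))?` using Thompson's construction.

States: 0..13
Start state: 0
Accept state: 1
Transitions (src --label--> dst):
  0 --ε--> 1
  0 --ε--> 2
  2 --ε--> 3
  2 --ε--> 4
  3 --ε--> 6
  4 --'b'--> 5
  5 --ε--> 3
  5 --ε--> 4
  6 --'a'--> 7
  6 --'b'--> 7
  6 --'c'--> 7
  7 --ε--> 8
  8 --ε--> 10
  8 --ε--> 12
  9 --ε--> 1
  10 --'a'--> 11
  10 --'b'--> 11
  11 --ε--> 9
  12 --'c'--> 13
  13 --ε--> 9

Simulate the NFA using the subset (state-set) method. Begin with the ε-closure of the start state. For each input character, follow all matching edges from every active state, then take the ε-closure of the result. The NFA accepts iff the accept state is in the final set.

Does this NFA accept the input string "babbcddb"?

Answer: REJECT

Trace:
start: ε-closure({0}) = {0,1,2,3,4,6}
'b' @ 1: {3,4,5,6,7,8,10,12}
'a' @ 2: {1,7,8,9,10,11,12}  [accepting]
'b' @ 3: {1,9,11}  [accepting]
'b' @ 4: {}  — state set empty
rest 'cddb' ignored (set empty)
after full input: {}  (accept=1 not in)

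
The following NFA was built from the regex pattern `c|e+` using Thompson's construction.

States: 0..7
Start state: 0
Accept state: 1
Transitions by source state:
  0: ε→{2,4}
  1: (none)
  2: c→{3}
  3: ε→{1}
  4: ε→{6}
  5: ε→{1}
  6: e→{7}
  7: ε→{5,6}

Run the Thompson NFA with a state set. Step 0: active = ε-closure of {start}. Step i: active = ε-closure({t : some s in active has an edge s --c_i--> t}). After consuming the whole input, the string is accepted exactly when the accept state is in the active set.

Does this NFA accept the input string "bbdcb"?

Answer: REJECT

Steps:
start: ε-closure({0}) = {0,2,4,6}
'b' @ 1: {}  — state set empty
rest 'bdcb' ignored (set empty)
after full input: {}  (accept=1 not in)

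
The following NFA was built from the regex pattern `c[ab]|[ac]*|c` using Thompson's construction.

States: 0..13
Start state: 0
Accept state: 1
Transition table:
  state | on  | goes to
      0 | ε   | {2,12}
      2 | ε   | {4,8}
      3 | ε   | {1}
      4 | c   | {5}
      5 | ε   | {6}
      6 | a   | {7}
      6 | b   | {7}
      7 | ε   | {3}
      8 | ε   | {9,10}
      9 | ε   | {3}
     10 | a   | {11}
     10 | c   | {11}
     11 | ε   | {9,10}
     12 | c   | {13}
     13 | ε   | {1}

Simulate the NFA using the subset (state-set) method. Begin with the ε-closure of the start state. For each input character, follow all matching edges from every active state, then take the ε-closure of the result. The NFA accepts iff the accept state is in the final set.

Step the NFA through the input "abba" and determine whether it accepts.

Answer: REJECT

Steps:
S₀ = ε-closure({0}) = {0,1,2,3,4,8,9,10,12}
'a' @ 1: {1,3,9,10,11}  [accepting]
'b' @ 2: {}  — dead — no transitions
rest 'ba' ignored (set empty)
after full input: {}  (accept=1 not in)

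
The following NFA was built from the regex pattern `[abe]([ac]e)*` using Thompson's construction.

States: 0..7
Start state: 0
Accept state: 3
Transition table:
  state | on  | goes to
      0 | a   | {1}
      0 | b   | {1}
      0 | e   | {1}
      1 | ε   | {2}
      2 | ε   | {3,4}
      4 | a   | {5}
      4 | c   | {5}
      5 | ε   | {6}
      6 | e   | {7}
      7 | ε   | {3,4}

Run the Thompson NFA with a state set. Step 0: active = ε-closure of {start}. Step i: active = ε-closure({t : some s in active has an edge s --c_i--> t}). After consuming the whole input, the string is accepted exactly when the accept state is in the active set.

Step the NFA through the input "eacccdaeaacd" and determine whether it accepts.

Answer: REJECT

Steps:
initial (ε-close {0}): {0}
'e' @ 1: {1,2,3,4}  (accept∈set)
'a' @ 2: {5,6}
'c' @ 3: {}  — state set empty
rest 'ccdaeaacd' ignored (set empty)
end set {} — state 3 not in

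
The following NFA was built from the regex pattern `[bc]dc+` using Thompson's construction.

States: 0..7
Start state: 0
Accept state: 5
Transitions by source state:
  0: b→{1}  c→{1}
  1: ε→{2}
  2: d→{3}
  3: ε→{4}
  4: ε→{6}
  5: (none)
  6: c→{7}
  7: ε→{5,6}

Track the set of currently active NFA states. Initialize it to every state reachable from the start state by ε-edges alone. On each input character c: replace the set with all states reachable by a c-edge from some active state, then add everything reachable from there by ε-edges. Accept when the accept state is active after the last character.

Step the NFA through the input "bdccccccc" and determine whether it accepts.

S₀ = ε-closure({0}) = {0}
'b' @ 1: {1,2}
'd' @ 2: {3,4,6}
'c' @ 3: {5,6,7}  (accept∈set)
'c' @ 4: {5,6,7}  (accept∈set)
'c' @ 5: {5,6,7}  (accept∈set)
'c' @ 6: {5,6,7}  (accept∈set)
'c' @ 7: {5,6,7}  (accept∈set)
'c' @ 8: {5,6,7}  (accept∈set)
'c' @ 9: {5,6,7}  (accept∈set)
after full input: {5,6,7}  (accept=5 in)

Answer: ACCEPT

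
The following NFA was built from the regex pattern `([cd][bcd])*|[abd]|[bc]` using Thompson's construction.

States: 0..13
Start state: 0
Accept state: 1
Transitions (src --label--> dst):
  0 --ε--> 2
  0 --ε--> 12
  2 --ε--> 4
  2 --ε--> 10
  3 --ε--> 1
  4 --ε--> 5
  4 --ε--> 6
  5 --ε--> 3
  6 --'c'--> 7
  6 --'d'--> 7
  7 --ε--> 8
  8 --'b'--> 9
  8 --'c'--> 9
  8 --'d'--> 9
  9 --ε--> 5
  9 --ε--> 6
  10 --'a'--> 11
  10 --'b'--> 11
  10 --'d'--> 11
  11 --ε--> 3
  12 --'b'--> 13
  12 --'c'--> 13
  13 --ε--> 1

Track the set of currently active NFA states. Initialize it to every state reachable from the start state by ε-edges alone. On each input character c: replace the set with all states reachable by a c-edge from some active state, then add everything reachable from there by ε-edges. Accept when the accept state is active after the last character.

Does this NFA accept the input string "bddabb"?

start: ε-closure({0}) = {0,1,2,3,4,5,6,10,12}
'b' @ 1: {1,3,11,13}  [accepting]
'd' @ 2: {}  — no active states
rest 'dabb' ignored (set empty)
end set {} — state 1 not in

Answer: REJECT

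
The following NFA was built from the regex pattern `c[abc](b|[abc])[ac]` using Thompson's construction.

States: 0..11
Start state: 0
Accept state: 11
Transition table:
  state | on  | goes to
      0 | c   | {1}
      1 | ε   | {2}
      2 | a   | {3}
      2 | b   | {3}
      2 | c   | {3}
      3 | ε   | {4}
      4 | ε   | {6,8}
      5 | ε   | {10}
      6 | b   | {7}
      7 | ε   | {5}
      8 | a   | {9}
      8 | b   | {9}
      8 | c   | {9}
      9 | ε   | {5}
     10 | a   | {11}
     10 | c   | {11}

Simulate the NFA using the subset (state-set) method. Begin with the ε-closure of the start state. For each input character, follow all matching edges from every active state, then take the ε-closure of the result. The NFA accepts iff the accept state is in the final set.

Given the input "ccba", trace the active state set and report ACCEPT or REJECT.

Answer: ACCEPT

Steps:
initial (ε-close {0}): {0}
'c' @ 1: {1,2}
'c' @ 2: {3,4,6,8}
'b' @ 3: {5,7,9,10}
'a' @ 4: {11}  [accepting]
end set {11} — state 11 in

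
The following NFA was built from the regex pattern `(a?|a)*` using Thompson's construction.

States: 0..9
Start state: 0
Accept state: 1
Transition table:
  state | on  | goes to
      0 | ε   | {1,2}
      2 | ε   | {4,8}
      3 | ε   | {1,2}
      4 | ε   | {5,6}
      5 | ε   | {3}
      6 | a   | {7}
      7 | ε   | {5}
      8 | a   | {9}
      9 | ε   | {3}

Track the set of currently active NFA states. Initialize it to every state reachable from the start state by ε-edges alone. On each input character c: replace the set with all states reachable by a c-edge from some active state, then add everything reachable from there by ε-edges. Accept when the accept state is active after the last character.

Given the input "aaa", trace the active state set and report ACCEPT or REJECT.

S₀ = ε-closure({0}) = {0,1,2,3,4,5,6,8}
'a' @ 1: {1,2,3,4,5,6,7,8,9}  (accept∈set)
'a' @ 2: {1,2,3,4,5,6,7,8,9}  (accept∈set)
'a' @ 3: {1,2,3,4,5,6,7,8,9}  (accept∈set)
after full input: {1,2,3,4,5,6,7,8,9}  (accept=1 in)

Answer: ACCEPT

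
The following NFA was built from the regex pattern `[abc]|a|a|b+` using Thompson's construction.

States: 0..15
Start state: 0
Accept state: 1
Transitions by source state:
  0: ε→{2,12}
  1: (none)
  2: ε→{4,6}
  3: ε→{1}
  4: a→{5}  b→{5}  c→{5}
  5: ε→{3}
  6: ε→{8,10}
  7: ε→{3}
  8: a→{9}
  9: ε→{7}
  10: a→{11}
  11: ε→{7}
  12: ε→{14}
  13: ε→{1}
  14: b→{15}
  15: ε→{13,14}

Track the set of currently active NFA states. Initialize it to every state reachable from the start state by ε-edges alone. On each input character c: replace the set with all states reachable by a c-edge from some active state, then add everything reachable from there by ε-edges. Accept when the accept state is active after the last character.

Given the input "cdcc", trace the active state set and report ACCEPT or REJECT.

initial (ε-close {0}): {0,2,4,6,8,10,12,14}
'c' @ 1: {1,3,5}  (accept∈set)
'd' @ 2: {}  — dead — no transitions
rest 'cc' ignored (set empty)
end set {} — state 1 not in

Answer: REJECT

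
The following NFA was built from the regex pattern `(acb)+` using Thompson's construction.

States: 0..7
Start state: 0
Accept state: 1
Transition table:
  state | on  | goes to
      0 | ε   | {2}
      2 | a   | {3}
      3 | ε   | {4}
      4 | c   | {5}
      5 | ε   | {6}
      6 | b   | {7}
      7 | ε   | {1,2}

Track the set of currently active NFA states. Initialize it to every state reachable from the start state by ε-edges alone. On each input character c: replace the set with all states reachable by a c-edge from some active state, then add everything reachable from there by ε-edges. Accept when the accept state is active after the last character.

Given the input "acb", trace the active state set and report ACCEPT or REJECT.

Answer: ACCEPT

Trace:
initial (ε-close {0}): {0,2}
'a' @ 1: {3,4}
'c' @ 2: {5,6}
'b' @ 3: {1,2,7}  [accepting]
final: {1,2,7}; accept 1 in set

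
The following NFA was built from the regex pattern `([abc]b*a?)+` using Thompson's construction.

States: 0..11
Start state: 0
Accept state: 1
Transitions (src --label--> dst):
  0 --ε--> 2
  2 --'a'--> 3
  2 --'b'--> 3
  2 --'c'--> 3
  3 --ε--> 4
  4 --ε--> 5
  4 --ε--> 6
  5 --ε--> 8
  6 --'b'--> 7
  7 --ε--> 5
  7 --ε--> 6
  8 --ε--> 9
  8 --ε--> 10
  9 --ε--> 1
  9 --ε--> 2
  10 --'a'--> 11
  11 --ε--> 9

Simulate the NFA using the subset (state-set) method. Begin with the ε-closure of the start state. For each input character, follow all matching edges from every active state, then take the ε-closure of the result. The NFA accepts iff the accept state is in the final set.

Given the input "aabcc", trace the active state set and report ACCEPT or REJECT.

Answer: ACCEPT

Steps:
start: ε-closure({0}) = {0,2}
'a' @ 1: {1,2,3,4,5,6,8,9,10}  (accept∈set)
'a' @ 2: {1,2,3,4,5,6,8,9,10,11}  (accept∈set)
'b' @ 3: {1,2,3,4,5,6,7,8,9,10}  (accept∈set)
'c' @ 4: {1,2,3,4,5,6,8,9,10}  (accept∈set)
'c' @ 5: {1,2,3,4,5,6,8,9,10}  (accept∈set)
after full input: {1,2,3,4,5,6,8,9,10}  (accept=1 in)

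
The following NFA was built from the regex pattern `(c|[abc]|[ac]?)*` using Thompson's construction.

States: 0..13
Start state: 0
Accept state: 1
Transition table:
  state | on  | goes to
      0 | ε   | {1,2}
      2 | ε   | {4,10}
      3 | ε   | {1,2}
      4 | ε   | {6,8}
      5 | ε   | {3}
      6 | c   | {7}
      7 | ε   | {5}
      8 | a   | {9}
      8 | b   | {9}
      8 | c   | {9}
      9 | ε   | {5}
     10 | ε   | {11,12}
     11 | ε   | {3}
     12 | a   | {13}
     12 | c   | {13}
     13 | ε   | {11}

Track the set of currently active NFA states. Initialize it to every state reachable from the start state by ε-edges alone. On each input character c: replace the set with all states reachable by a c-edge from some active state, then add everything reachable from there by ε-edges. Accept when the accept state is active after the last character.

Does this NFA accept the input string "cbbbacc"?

S₀ = ε-closure({0}) = {0,1,2,3,4,6,8,10,11,12}
'c' @ 1: {1,2,3,4,5,6,7,8,9,10,11,12,13}  [accepting]
'b' @ 2: {1,2,3,4,5,6,8,9,10,11,12}  [accepting]
'b' @ 3: {1,2,3,4,5,6,8,9,10,11,12}  [accepting]
'b' @ 4: {1,2,3,4,5,6,8,9,10,11,12}  [accepting]
'a' @ 5: {1,2,3,4,5,6,8,9,10,11,12,13}  [accepting]
'c' @ 6: {1,2,3,4,5,6,7,8,9,10,11,12,13}  [accepting]
'c' @ 7: {1,2,3,4,5,6,7,8,9,10,11,12,13}  [accepting]
end set {1,2,3,4,5,6,7,8,9,10,11,12,13} — state 1 in

Answer: ACCEPT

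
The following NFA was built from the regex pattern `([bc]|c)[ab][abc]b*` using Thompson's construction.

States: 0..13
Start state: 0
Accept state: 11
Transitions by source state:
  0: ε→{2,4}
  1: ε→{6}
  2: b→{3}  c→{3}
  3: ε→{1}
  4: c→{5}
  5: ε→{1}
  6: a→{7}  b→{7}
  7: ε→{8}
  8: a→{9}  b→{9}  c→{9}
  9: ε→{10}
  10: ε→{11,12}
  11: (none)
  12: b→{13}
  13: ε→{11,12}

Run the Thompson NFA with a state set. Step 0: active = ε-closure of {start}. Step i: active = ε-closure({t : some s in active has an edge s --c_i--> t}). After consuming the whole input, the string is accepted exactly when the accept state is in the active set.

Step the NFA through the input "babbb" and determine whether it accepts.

initial (ε-close {0}): {0,2,4}
'b' @ 1: {1,3,6}
'a' @ 2: {7,8}
'b' @ 3: {9,10,11,12}  (accept∈set)
'b' @ 4: {11,12,13}  (accept∈set)
'b' @ 5: {11,12,13}  (accept∈set)
final: {11,12,13}; accept 11 in set

Answer: ACCEPT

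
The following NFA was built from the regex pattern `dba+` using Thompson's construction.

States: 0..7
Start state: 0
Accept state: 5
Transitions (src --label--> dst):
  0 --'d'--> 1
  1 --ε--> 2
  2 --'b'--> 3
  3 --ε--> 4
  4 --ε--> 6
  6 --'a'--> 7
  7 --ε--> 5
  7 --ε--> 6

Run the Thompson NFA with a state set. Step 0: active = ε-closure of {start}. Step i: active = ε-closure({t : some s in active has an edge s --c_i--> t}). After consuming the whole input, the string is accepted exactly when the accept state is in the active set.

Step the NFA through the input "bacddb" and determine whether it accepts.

start: ε-closure({0}) = {0}
'b' @ 1: {}  — no active states
rest 'acddb' ignored (set empty)
end set {} — state 5 not in

Answer: REJECT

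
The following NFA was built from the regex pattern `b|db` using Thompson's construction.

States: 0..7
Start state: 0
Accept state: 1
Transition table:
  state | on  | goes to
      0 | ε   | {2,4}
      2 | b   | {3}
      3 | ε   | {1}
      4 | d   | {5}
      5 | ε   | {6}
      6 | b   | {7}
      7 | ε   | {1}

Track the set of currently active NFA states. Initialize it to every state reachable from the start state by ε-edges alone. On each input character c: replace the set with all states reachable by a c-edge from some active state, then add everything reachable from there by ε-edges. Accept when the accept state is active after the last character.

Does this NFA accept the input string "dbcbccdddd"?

Answer: REJECT

Steps:
start: ε-closure({0}) = {0,2,4}
'd' @ 1: {5,6}
'b' @ 2: {1,7}  ✓accept
'c' @ 3: {}  — no active states
rest 'bccdddd' ignored (set empty)
end set {} — state 1 not in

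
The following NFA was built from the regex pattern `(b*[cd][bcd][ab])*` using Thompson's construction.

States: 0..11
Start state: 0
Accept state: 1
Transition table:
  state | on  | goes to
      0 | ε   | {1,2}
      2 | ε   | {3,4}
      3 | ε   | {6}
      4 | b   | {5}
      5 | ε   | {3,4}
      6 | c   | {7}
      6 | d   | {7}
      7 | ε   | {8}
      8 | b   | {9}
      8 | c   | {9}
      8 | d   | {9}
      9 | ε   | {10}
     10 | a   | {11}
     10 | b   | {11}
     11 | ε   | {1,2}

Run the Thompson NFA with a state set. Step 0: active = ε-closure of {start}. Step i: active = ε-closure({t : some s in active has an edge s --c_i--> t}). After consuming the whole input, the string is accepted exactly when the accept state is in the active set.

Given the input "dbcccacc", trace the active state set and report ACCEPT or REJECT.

Answer: REJECT

Trace:
S₀ = ε-closure({0}) = {0,1,2,3,4,6}
'd' @ 1: {7,8}
'b' @ 2: {9,10}
'c' @ 3: {}  — dead — no transitions
rest 'ccacc' ignored (set empty)
after full input: {}  (accept=1 not in)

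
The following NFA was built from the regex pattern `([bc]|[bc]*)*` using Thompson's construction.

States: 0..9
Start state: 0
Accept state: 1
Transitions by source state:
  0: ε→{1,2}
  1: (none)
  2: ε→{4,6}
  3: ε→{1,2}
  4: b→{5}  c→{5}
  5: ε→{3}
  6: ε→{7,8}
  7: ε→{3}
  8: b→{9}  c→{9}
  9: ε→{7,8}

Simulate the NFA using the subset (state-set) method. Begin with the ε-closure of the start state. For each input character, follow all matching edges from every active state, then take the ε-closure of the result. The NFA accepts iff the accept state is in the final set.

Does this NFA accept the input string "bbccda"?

initial (ε-close {0}): {0,1,2,3,4,6,7,8}
'b' @ 1: {1,2,3,4,5,6,7,8,9}  ✓accept
'b' @ 2: {1,2,3,4,5,6,7,8,9}  ✓accept
'c' @ 3: {1,2,3,4,5,6,7,8,9}  ✓accept
'c' @ 4: {1,2,3,4,5,6,7,8,9}  ✓accept
'd' @ 5: {}  — state set empty
rest 'a' ignored (set empty)
end set {} — state 1 not in

Answer: REJECT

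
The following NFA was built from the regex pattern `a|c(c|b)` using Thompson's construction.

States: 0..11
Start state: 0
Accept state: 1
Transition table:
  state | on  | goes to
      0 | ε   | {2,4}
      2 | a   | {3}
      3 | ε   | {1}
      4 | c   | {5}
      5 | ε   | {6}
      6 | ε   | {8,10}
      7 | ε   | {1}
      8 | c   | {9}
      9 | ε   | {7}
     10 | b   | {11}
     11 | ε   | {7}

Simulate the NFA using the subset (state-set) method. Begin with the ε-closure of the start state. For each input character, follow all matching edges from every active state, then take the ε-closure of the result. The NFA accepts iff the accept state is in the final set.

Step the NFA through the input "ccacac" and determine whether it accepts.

Answer: REJECT

Steps:
S₀ = ε-closure({0}) = {0,2,4}
'c' @ 1: {5,6,8,10}
'c' @ 2: {1,7,9}  ✓accept
'a' @ 3: {}  — dead — no transitions
rest 'cac' ignored (set empty)
final: {}; accept 1 not in set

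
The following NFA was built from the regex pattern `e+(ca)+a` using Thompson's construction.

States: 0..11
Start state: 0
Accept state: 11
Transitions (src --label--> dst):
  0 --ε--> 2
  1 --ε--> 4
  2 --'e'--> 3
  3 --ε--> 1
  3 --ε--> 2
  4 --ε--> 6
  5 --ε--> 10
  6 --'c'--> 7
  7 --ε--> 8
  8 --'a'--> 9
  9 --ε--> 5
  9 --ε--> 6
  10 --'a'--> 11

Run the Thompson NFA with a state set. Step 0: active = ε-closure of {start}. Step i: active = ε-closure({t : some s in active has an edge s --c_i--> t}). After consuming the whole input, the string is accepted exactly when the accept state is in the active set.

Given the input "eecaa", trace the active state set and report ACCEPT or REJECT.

Answer: ACCEPT

Steps:
start: ε-closure({0}) = {0,2}
'e' @ 1: {1,2,3,4,6}
'e' @ 2: {1,2,3,4,6}
'c' @ 3: {7,8}
'a' @ 4: {5,6,9,10}
'a' @ 5: {11}  (accept∈set)
after full input: {11}  (accept=11 in)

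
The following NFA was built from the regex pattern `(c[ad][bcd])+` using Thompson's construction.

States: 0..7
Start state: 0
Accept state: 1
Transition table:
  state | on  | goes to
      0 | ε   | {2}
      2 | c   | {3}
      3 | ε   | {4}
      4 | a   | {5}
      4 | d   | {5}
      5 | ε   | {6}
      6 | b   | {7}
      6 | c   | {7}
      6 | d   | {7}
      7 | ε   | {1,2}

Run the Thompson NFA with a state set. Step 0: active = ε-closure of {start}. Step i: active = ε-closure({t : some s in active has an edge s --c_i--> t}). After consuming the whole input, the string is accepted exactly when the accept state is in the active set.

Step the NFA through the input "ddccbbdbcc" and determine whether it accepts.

Answer: REJECT

Steps:
start: ε-closure({0}) = {0,2}
'd' @ 1: {}  — state set empty
rest 'dccbbdbcc' ignored (set empty)
after full input: {}  (accept=1 not in)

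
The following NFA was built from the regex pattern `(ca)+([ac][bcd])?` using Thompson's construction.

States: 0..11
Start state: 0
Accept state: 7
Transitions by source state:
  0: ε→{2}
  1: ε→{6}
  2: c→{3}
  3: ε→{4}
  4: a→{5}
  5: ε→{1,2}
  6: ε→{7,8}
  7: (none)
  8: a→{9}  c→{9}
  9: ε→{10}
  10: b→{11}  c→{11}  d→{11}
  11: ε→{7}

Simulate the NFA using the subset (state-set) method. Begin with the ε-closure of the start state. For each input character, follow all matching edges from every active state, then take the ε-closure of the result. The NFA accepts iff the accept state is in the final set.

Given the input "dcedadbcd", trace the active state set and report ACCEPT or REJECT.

S₀ = ε-closure({0}) = {0,2}
'd' @ 1: {}  — state set empty
rest 'cedadbcd' ignored (set empty)
final: {}; accept 7 not in set

Answer: REJECT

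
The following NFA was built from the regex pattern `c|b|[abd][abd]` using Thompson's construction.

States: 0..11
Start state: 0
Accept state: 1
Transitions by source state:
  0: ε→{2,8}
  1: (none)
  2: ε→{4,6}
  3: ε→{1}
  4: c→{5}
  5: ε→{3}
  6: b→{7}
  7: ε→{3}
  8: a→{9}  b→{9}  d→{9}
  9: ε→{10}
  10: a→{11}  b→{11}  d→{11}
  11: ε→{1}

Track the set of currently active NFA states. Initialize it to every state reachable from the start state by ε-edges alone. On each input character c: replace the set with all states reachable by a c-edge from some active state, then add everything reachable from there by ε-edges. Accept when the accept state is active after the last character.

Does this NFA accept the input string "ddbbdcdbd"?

Answer: REJECT

Derivation:
S₀ = ε-closure({0}) = {0,2,4,6,8}
'd' @ 1: {9,10}
'd' @ 2: {1,11}  [accepting]
'b' @ 3: {}  — state set empty
rest 'bdcdbd' ignored (set empty)
final: {}; accept 1 not in set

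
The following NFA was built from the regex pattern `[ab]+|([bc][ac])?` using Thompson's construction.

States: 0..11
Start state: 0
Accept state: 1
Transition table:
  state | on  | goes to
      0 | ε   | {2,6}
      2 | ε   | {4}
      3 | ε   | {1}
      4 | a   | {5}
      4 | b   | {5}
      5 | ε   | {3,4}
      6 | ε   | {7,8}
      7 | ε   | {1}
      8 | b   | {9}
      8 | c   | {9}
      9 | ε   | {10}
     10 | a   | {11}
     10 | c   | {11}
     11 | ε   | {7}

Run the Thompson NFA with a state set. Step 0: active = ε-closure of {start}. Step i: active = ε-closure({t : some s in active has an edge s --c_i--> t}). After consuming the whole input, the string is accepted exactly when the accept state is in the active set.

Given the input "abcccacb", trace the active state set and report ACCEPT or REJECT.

start: ε-closure({0}) = {0,1,2,4,6,7,8}
'a' @ 1: {1,3,4,5}  [accepting]
'b' @ 2: {1,3,4,5}  [accepting]
'c' @ 3: {}  — no active states
rest 'ccacb' ignored (set empty)
after full input: {}  (accept=1 not in)

Answer: REJECT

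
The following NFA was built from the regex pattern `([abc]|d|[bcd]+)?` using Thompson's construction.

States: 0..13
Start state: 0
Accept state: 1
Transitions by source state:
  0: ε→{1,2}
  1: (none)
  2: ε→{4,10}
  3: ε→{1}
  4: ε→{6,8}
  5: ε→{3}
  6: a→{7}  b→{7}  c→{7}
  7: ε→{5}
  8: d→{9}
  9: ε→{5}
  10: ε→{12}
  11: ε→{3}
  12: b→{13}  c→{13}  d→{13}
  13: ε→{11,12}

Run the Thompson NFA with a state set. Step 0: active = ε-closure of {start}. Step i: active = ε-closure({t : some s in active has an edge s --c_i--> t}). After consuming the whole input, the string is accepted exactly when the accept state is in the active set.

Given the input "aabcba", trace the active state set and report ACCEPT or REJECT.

Answer: REJECT

Derivation:
S₀ = ε-closure({0}) = {0,1,2,4,6,8,10,12}
'a' @ 1: {1,3,5,7}  (accept∈set)
'a' @ 2: {}  — dead — no transitions
rest 'bcba' ignored (set empty)
end set {} — state 1 not in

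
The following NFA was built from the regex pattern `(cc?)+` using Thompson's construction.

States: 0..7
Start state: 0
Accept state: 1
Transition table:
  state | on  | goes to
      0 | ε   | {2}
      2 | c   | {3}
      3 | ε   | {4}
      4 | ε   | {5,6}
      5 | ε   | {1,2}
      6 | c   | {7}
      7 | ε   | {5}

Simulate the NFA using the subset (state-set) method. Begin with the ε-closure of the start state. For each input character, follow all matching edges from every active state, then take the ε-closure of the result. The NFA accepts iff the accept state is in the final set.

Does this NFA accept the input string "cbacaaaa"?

Answer: REJECT

Trace:
S₀ = ε-closure({0}) = {0,2}
'c' @ 1: {1,2,3,4,5,6}  [accepting]
'b' @ 2: {}  — no active states
rest 'acaaaa' ignored (set empty)
end set {} — state 1 not in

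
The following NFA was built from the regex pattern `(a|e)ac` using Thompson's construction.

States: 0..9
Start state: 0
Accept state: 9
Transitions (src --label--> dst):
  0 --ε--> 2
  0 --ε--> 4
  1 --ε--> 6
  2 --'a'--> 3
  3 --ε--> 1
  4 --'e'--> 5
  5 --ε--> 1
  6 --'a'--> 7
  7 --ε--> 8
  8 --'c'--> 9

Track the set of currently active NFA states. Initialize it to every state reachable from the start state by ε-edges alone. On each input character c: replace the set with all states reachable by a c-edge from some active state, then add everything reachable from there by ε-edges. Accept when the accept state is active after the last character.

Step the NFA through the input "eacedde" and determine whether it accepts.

S₀ = ε-closure({0}) = {0,2,4}
'e' @ 1: {1,5,6}
'a' @ 2: {7,8}
'c' @ 3: {9}  ✓accept
'e' @ 4: {}  — no active states
rest 'dde' ignored (set empty)
final: {}; accept 9 not in set

Answer: REJECT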